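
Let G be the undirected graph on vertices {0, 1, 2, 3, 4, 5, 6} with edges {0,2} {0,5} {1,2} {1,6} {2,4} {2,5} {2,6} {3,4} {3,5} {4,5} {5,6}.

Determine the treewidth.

2

A width-2 tree decomposition is:
Bags: B1 = {1, 2, 6}  B2 = {2, 5, 6}  B3 = {0, 2, 5}  B4 = {2, 4, 5}  B5 = {3, 4, 5}
Tree: B1–B2, B2–B3, B3–B4, B4–B5
The largest bag has 3 vertices, giving width 2; this decomposition certifies tw(G) ≤ 2. On the other hand G contains the 3-clique {1, 2, 6}. A clique must lie in a single bag of any decomposition, so no decomposition can have width below 2. The upper and lower bounds meet at 2, so that is the treewidth.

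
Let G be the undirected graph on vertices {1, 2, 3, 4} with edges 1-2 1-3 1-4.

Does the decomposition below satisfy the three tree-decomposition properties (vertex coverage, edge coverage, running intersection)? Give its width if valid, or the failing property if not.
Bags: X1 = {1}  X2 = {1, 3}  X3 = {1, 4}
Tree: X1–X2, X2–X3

No — vertex 2 appears in no bag.

A tree decomposition must satisfy three properties: every vertex lies in some bag; for every edge, both endpoints lie together in some bag; and for every vertex, the bags containing it form a connected subtree. Here vertex 2 appears in no bag, so the decomposition is invalid.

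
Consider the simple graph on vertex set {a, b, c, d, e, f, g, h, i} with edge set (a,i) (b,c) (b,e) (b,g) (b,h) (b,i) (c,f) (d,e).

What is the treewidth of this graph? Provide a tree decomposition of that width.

Each bag holds 2 vertices, so the decomposition has width 1, which upper-bounds the treewidth. Any graph with an edge has treewidth ≥ 1, and G has the edge b–c. Combining the bounds, tw(G) = 1.

Treewidth 1.
Bags: B1 = {b, c}  B2 = {b, h}  B3 = {b, e}  B4 = {c, f}  B5 = {b, g}  B6 = {b, i}  B7 = {a, i}  B8 = {d, e}
Tree: B1–B2, B1–B3, B1–B4, B1–B5, B1–B6, B6–B7, B3–B8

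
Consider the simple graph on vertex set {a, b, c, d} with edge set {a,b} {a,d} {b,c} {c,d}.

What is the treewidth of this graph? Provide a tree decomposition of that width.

Each bag holds 3 vertices, so the decomposition has width 2, which upper-bounds the treewidth. The edges b–c–d–a–b form a cycle, so G is not a tree and its treewidth is at least 2. The upper and lower bounds meet at 2, so that is the treewidth.

Treewidth 2.
One optimal decomposition is:
Bags: B1 = {b, c, d}  B2 = {a, b, d}
Tree: B1–B2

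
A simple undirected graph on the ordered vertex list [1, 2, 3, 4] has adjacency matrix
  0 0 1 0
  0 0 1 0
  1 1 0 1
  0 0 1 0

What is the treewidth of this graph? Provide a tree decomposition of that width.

The largest bag has 2 vertices, giving width 1; this decomposition certifies tw(G) ≤ 1. Since G has at least one edge (e.g. 4–3), it is not an edgeless graph, so tw(G) ≥ 1. The upper and lower bounds meet at 1, so that is the treewidth.

Treewidth 1.
One such decomposition:
Bags: B1 = {3, 4}  B2 = {2, 3}  B3 = {1, 3}
Tree: B1–B2, B1–B3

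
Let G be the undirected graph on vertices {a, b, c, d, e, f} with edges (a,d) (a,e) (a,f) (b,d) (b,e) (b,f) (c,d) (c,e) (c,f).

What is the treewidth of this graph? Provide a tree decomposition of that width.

Treewidth 3.
Bags: B1 = {b, d, e, f}  B2 = {a, d, e, f}  B3 = {c, d, e, f}
Tree: B1–B2, B2–B3

Each bag holds 4 vertices, so the decomposition has width 3, which upper-bounds the treewidth. For the lower bound: the 4 vertex sets {b,f}, {a,d}, {e}, {c} are disjoint, each induces a connected subgraph, and every pair is joined by at least one edge of G. Contracting each set to a single vertex therefore yields K_{4} as a minor, and since treewidth is minor-monotone, tw(G) ≥ tw(K_{4}) = 3. Hence tw(G) = 3 exactly.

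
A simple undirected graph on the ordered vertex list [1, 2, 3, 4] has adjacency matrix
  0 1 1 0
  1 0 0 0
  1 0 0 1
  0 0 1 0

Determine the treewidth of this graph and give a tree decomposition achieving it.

Treewidth 1.
One optimal decomposition is:
Bags: B1 = {3, 4}  B2 = {1, 3}  B3 = {1, 2}
Tree: B1–B2, B2–B3

Every bag has size at most 2, so the width is 2 − 1 = 1 and tw(G) ≤ 1. G has an edge, so its treewidth is at least 1. The upper and lower bounds meet at 1, so that is the treewidth.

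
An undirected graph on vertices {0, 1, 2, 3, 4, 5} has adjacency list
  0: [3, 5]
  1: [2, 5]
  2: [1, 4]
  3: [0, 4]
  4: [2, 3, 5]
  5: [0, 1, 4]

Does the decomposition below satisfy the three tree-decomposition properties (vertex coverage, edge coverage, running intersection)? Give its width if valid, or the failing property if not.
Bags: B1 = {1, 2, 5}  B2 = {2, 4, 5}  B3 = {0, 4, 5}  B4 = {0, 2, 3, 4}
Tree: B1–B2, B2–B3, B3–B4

No — bags containing vertex 2 are not connected in the tree.

A tree decomposition must satisfy three properties: every vertex lies in some bag; for every edge, both endpoints lie together in some bag; and for every vertex, the bags containing it form a connected subtree. Here bags containing vertex 2 are not connected in the tree, so the decomposition is invalid.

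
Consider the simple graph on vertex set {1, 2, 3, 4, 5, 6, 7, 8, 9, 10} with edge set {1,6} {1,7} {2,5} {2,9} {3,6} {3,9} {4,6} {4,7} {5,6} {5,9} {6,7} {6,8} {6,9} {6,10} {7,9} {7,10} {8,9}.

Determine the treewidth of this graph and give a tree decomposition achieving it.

Each bag holds 3 vertices, so the decomposition has width 2, which upper-bounds the treewidth. Conversely, {2, 5, 9} is a clique of size 3, and the vertices of any clique must share a bag in every tree decomposition; so some bag has ≥ 3 vertices and tw(G) ≥ 2. The upper and lower bounds meet at 2, so that is the treewidth.

Treewidth 2.
Bags: B1 = {5, 6, 9}  B2 = {6, 7, 9}  B3 = {1, 6, 7}  B4 = {6, 8, 9}  B5 = {6, 7, 10}  B6 = {4, 6, 7}  B7 = {3, 6, 9}  B8 = {2, 5, 9}
Tree: B1–B2, B2–B3, B1–B4, B3–B5, B5–B6, B2–B7, B1–B8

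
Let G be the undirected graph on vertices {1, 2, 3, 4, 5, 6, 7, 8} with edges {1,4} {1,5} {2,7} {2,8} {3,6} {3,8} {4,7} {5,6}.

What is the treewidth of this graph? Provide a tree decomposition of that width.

Treewidth 2.
One such decomposition:
Bags: B1 = {3, 5, 6}  B2 = {3, 5, 8}  B3 = {2, 5, 8}  B4 = {2, 5, 7}  B5 = {4, 5, 7}  B6 = {1, 4, 5}
Tree: B1–B2, B2–B3, B3–B4, B4–B5, B5–B6

Every bag has size at most 3, so the width is 3 − 1 = 2 and tw(G) ≤ 2. The edges 5–6–3–8–2–7–4–1–5 form a cycle, so G is not a tree and its treewidth is at least 2. Therefore the treewidth is 2.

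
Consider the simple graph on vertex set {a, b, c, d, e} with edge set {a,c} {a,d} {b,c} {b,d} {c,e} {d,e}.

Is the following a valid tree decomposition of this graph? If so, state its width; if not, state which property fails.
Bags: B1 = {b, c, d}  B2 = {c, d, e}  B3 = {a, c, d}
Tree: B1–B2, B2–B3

Yes; width 2.

Every vertex of G appears in some bag (union = {a, b, c, d, e}); every edge is covered by a bag; and for each vertex v the set of bags containing v is connected in the bag tree. The decomposition is therefore valid. The largest bag has 3 vertices, so the width is 2.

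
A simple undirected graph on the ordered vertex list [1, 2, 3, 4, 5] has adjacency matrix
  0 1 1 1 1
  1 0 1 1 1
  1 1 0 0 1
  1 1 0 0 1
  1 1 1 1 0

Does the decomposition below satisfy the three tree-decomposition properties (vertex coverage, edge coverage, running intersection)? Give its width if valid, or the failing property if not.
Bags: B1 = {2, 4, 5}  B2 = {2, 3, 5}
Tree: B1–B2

No — vertex 1 appears in no bag.

A tree decomposition must satisfy three properties: every vertex lies in some bag; for every edge, both endpoints lie together in some bag; and for every vertex, the bags containing it form a connected subtree. Here vertex 1 appears in no bag, so the decomposition is invalid.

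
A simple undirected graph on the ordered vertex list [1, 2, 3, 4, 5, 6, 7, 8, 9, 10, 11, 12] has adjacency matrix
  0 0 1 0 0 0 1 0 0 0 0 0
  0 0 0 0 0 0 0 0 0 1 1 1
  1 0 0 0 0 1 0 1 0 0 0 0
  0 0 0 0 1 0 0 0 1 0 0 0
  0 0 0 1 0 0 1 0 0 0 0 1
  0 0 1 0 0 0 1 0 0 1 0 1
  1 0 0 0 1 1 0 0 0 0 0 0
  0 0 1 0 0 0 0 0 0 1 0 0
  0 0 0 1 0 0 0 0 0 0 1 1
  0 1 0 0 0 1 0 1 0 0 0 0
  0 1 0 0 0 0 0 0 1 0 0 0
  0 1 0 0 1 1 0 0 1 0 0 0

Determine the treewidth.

A width-3 tree decomposition is:
Bags: B1 = {1, 3, 7, 8}  B2 = {3, 6, 7, 8}  B3 = {6, 7, 8, 10}  B4 = {5, 6, 7, 10}  B5 = {5, 6, 10, 12}  B6 = {2, 5, 10, 12}  B7 = {2, 4, 5, 12}  B8 = {2, 4, 9, 12}  B9 = {2, 4, 9, 11}
Tree: B1–B2, B2–B3, B3–B4, B4–B5, B5–B6, B6–B7, B7–B8, B8–B9
Every bag has size at most 4, so the width is 4 − 1 = 3 and tw(G) ≤ 3. For the lower bound: the 4 vertex sets {1,3,8}, {7}, {6}, {2,5,10,12} are disjoint, each induces a connected subgraph, and every pair is joined by at least one edge of G. Contracting each set to a single vertex therefore yields K_{4} as a minor, and since treewidth is minor-monotone, tw(G) ≥ tw(K_{4}) = 3. Therefore the treewidth is 3.

3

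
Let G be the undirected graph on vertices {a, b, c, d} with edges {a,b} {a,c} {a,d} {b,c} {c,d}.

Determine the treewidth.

A width-2 tree decomposition is:
Bags: B1 = {a, b, c}  B2 = {a, c, d}
Tree: B1–B2
The largest bag has 3 vertices, giving width 2; this decomposition certifies tw(G) ≤ 2. On the other hand G contains the 3-clique {a, c, d}. A clique must lie in a single bag of any decomposition, so no decomposition can have width below 2. Hence tw(G) = 2 exactly.

2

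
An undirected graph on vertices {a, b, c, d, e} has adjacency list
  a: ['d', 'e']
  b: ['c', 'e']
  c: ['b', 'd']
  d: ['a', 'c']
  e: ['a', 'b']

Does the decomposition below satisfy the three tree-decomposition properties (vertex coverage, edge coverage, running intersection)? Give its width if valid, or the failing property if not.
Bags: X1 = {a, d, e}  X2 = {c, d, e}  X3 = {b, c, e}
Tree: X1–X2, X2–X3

Yes; width 2.

Checking the three conditions: (i) the bags cover all of {a, b, c, d, e}; (ii) for each edge, some bag contains both endpoints; (iii) the bags containing any fixed vertex form a subtree. All hold, so the decomposition is valid with width 3 − 1 = 2.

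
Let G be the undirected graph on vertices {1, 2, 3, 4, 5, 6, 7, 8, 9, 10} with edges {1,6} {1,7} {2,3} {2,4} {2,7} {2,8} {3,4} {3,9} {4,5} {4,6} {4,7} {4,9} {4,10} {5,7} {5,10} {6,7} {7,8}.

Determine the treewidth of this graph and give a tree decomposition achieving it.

Treewidth 2.
One such decomposition:
Bags: B1 = {2, 4, 7}  B2 = {2, 3, 4}  B3 = {4, 5, 7}  B4 = {3, 4, 9}  B5 = {4, 5, 10}  B6 = {2, 7, 8}  B7 = {4, 6, 7}  B8 = {1, 6, 7}
Tree: B1–B2, B1–B3, B2–B4, B3–B5, B1–B6, B3–B7, B7–B8

The largest bag has 3 vertices, giving width 2; this decomposition certifies tw(G) ≤ 2. Conversely, {2, 7, 8} is a clique of size 3, and the vertices of any clique must share a bag in every tree decomposition; so some bag has ≥ 3 vertices and tw(G) ≥ 2. Hence tw(G) = 2 exactly.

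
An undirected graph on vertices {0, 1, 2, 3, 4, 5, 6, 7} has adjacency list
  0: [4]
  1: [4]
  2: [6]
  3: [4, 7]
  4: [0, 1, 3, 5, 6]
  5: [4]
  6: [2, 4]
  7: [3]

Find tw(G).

A width-1 tree decomposition is:
Bags: B1 = {4, 6}  B2 = {4, 5}  B3 = {0, 4}  B4 = {3, 4}  B5 = {2, 6}  B6 = {1, 4}  B7 = {3, 7}
Tree: B1–B2, B1–B3, B1–B4, B1–B5, B4–B6, B4–B7
The largest bag has 2 vertices, giving width 1; this decomposition certifies tw(G) ≤ 1. Since G has at least one edge (e.g. 4–6), it is not an edgeless graph, so tw(G) ≥ 1. Therefore the treewidth is 1.

1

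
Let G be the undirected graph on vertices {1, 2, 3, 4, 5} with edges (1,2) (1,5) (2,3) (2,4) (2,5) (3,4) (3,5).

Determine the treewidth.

2

A width-2 tree decomposition is:
Bags: B1 = {2, 3, 5}  B2 = {1, 2, 5}  B3 = {2, 3, 4}
Tree: B1–B2, B1–B3
The largest bag has 3 vertices, giving width 2; this decomposition certifies tw(G) ≤ 2. For the lower bound, the 3 vertices {1, 2, 5} are pairwise adjacent, and any tree decomposition puts a clique entirely inside one bag — forcing width ≥ 2. Hence tw(G) = 2 exactly.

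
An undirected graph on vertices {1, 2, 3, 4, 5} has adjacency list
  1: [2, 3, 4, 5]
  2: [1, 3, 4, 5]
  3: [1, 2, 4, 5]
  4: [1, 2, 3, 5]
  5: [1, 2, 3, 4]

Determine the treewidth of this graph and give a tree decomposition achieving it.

Treewidth 4.
Bags: B1 = {1, 2, 3, 4, 5}
Tree: (single bag)

A single bag containing all 5 vertices is trivially a valid decomposition of width 4. Conversely, {1, 2, 3, 4, 5} is a clique of size 5, and the vertices of any clique must share a bag in every tree decomposition; so some bag has ≥ 5 vertices and tw(G) ≥ 4. The upper and lower bounds meet at 4, so that is the treewidth.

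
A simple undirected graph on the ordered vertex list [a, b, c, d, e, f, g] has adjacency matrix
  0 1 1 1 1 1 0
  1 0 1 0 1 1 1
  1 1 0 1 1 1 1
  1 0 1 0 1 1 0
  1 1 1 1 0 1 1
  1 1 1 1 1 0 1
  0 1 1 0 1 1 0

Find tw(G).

A width-4 tree decomposition is:
Bags: B1 = {b, c, e, f, g}  B2 = {a, b, c, e, f}  B3 = {a, c, d, e, f}
Tree: B1–B2, B2–B3
Every bag has size at most 5, so the width is 5 − 1 = 4 and tw(G) ≤ 4. Conversely, {b, c, e, f, g} is a clique of size 5, and the vertices of any clique must share a bag in every tree decomposition; so some bag has ≥ 5 vertices and tw(G) ≥ 4. Hence tw(G) = 4 exactly.

4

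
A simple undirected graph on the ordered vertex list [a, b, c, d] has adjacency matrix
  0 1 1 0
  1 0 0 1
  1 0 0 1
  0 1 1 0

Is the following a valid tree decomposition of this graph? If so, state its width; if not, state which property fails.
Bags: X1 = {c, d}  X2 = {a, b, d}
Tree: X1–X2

No — edge (a,c) lies in no bag.

A tree decomposition must satisfy three properties: every vertex lies in some bag; for every edge, both endpoints lie together in some bag; and for every vertex, the bags containing it form a connected subtree. Here edge (a,c) lies in no bag, so the decomposition is invalid.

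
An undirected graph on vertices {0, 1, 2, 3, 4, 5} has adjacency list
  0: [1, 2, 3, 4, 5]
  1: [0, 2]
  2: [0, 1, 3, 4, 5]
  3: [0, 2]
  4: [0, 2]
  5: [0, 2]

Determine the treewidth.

2

A width-2 tree decomposition is:
Bags: B1 = {0, 2, 4}  B2 = {0, 1, 2}  B3 = {0, 2, 3}  B4 = {0, 2, 5}
Tree: B1–B2, B2–B3, B1–B4
The largest bag has 3 vertices, giving width 2; this decomposition certifies tw(G) ≤ 2. On the other hand G contains the 3-clique {0, 1, 2}. A clique must lie in a single bag of any decomposition, so no decomposition can have width below 2. Therefore the treewidth is 2.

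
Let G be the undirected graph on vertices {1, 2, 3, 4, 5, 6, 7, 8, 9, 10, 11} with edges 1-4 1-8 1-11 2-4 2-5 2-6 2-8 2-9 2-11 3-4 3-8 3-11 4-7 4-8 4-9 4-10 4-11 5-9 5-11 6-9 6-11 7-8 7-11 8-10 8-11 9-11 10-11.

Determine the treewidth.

A width-3 tree decomposition is:
Bags: B1 = {2, 4, 9, 11}  B2 = {2, 4, 8, 11}  B3 = {2, 6, 9, 11}  B4 = {3, 4, 8, 11}  B5 = {1, 4, 8, 11}  B6 = {4, 8, 10, 11}  B7 = {2, 5, 9, 11}  B8 = {4, 7, 8, 11}
Tree: B1–B2, B1–B3, B2–B4, B2–B5, B4–B6, B1–B7, B4–B8
Each bag holds 4 vertices, so the decomposition has width 3, which upper-bounds the treewidth. Conversely, {1, 4, 8, 11} is a clique of size 4, and the vertices of any clique must share a bag in every tree decomposition; so some bag has ≥ 4 vertices and tw(G) ≥ 3. Combining the bounds, tw(G) = 3.

3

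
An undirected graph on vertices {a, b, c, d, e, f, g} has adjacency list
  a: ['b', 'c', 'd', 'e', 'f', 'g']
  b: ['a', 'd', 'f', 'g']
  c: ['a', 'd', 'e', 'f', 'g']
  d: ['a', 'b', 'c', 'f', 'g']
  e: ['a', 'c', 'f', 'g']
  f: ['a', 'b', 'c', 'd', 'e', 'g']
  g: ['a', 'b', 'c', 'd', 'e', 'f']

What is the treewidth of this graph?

4

A width-4 tree decomposition is:
Bags: B1 = {a, c, e, f, g}  B2 = {a, c, d, f, g}  B3 = {a, b, d, f, g}
Tree: B1–B2, B2–B3
The largest bag has 5 vertices, giving width 4; this decomposition certifies tw(G) ≤ 4. For the lower bound, the 5 vertices {a, c, d, f, g} are pairwise adjacent, and any tree decomposition puts a clique entirely inside one bag — forcing width ≥ 4. Therefore the treewidth is 4.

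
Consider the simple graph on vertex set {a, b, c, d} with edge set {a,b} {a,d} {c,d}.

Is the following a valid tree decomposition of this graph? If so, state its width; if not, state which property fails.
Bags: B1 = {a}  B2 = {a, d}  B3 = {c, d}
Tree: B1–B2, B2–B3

A tree decomposition must satisfy three properties: every vertex lies in some bag; for every edge, both endpoints lie together in some bag; and for every vertex, the bags containing it form a connected subtree. Here vertex b appears in no bag, so the decomposition is invalid.

No — vertex b appears in no bag.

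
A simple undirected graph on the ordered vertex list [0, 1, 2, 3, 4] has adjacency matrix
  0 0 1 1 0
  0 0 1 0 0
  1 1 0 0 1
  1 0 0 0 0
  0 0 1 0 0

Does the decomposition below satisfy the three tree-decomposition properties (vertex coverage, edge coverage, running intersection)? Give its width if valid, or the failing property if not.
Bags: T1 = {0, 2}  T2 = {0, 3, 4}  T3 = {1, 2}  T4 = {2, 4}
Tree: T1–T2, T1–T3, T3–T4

A tree decomposition must satisfy three properties: every vertex lies in some bag; for every edge, both endpoints lie together in some bag; and for every vertex, the bags containing it form a connected subtree. Here bags containing vertex 4 are not connected in the tree, so the decomposition is invalid.

No — bags containing vertex 4 are not connected in the tree.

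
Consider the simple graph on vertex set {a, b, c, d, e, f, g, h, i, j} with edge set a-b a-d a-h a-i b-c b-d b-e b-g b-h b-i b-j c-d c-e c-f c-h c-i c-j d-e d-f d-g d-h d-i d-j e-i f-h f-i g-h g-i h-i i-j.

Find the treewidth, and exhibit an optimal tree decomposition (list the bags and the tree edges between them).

Each bag holds 5 vertices, so the decomposition has width 4, which upper-bounds the treewidth. Conversely, {c, d, f, h, i} is a clique of size 5, and the vertices of any clique must share a bag in every tree decomposition; so some bag has ≥ 5 vertices and tw(G) ≥ 4. The upper and lower bounds meet at 4, so that is the treewidth.

Treewidth 4.
Bags: B1 = {b, c, d, h, i}  B2 = {b, d, g, h, i}  B3 = {b, c, d, i, j}  B4 = {c, d, f, h, i}  B5 = {b, c, d, e, i}  B6 = {a, b, d, h, i}
Tree: B1–B2, B1–B3, B1–B4, B3–B5, B1–B6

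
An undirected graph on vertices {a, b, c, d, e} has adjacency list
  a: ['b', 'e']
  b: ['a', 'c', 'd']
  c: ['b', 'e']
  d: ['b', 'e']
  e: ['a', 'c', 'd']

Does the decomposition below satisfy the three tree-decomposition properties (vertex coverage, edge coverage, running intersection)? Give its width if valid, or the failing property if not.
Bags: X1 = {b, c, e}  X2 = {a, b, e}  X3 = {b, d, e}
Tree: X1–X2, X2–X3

Vertex coverage: the bags together contain {a, b, c, d, e}, the full vertex set. Edge coverage: each edge of G has both endpoints in at least one bag. Running intersection: for every vertex, the bags containing it form a connected subtree. All three properties hold, so this is a valid tree decomposition of width max|bag| − 1 = 2, and hence tw(G) ≤ 2.

Yes; width 2.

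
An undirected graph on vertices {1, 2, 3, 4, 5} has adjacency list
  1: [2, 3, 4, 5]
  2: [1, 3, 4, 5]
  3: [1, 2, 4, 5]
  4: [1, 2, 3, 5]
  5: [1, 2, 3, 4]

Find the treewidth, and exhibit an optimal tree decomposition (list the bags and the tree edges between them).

With just one bag of size 5, the width is 5 − 1 = 4, so tw(G) ≤ 4. Conversely, {1, 2, 3, 4, 5} is a clique of size 5, and the vertices of any clique must share a bag in every tree decomposition; so some bag has ≥ 5 vertices and tw(G) ≥ 4. Therefore the treewidth is 4.

Treewidth 4.
One optimal decomposition is:
Bags: B1 = {1, 2, 3, 4, 5}
Tree: (single bag)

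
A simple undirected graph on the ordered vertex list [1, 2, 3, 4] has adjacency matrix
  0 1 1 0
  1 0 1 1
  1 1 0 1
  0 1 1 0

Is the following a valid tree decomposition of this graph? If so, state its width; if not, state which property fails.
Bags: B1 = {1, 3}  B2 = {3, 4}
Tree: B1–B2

No — vertex 2 appears in no bag.

A tree decomposition must satisfy three properties: every vertex lies in some bag; for every edge, both endpoints lie together in some bag; and for every vertex, the bags containing it form a connected subtree. Here vertex 2 appears in no bag, so the decomposition is invalid.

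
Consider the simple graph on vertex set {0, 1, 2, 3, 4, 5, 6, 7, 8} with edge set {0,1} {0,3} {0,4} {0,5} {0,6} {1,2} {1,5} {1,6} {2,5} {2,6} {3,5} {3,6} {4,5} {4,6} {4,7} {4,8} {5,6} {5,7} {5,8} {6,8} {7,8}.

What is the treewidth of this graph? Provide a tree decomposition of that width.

Treewidth 3.
One such decomposition:
Bags: B1 = {0, 1, 5, 6}  B2 = {0, 3, 5, 6}  B3 = {1, 2, 5, 6}  B4 = {0, 4, 5, 6}  B5 = {4, 5, 6, 8}  B6 = {4, 5, 7, 8}
Tree: B1–B2, B1–B3, B1–B4, B4–B5, B5–B6

Every bag has size at most 4, so the width is 4 − 1 = 3 and tw(G) ≤ 3. Conversely, {0, 1, 5, 6} is a clique of size 4, and the vertices of any clique must share a bag in every tree decomposition; so some bag has ≥ 4 vertices and tw(G) ≥ 3. Hence tw(G) = 3 exactly.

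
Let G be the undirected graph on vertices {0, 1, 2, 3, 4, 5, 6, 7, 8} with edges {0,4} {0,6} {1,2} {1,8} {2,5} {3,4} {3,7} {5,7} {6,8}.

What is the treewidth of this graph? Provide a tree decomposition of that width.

Treewidth 2.
Bags: B1 = {0, 6, 8}  B2 = {0, 4, 8}  B3 = {3, 4, 8}  B4 = {3, 7, 8}  B5 = {5, 7, 8}  B6 = {2, 5, 8}  B7 = {1, 2, 8}
Tree: B1–B2, B2–B3, B3–B4, B4–B5, B5–B6, B6–B7

Each bag holds 3 vertices, so the decomposition has width 2, which upper-bounds the treewidth. For the lower bound, G contains the cycle 8–6–0–4–3–7–5–2–1–8, so G is not a forest; only forests have treewidth ≤ 1, hence tw(G) ≥ 2. Therefore the treewidth is 2.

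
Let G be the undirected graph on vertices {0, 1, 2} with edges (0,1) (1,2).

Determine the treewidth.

1

A width-1 tree decomposition is:
Bags: B1 = {0, 1}  B2 = {1, 2}
Tree: B1–B2
Each bag holds 2 vertices, so the decomposition has width 1, which upper-bounds the treewidth. Any graph with an edge has treewidth ≥ 1, and G has the edge 1–0. Combining the bounds, tw(G) = 1.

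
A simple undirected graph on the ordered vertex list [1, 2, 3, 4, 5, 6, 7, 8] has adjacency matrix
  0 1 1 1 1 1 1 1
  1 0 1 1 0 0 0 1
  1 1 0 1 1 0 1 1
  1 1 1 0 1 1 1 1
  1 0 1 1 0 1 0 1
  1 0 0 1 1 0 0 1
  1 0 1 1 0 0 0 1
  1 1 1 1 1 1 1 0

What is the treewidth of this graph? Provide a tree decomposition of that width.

Treewidth 4.
One optimal decomposition is:
Bags: B1 = {1, 3, 4, 5, 8}  B2 = {1, 2, 3, 4, 8}  B3 = {1, 3, 4, 7, 8}  B4 = {1, 4, 5, 6, 8}
Tree: B1–B2, B1–B3, B1–B4

The largest bag has 5 vertices, giving width 4; this decomposition certifies tw(G) ≤ 4. For the lower bound, the 5 vertices {1, 2, 3, 4, 8} are pairwise adjacent, and any tree decomposition puts a clique entirely inside one bag — forcing width ≥ 4. Therefore the treewidth is 4.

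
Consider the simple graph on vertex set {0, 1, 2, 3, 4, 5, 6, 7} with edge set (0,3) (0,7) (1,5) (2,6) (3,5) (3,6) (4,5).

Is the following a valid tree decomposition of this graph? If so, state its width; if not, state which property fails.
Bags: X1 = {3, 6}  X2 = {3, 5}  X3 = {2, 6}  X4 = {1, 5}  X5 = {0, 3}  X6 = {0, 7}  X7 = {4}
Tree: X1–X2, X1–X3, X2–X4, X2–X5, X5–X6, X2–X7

A tree decomposition must satisfy three properties: every vertex lies in some bag; for every edge, both endpoints lie together in some bag; and for every vertex, the bags containing it form a connected subtree. Here edge (5,4) lies in no bag, so the decomposition is invalid.

No — edge (5,4) lies in no bag.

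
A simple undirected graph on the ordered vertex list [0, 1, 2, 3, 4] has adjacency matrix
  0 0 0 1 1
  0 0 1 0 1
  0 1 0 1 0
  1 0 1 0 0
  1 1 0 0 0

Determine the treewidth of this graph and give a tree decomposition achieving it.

Treewidth 2.
One such decomposition:
Bags: B1 = {1, 2, 4}  B2 = {2, 3, 4}  B3 = {0, 3, 4}
Tree: B1–B2, B2–B3

Each bag holds 3 vertices, so the decomposition has width 2, which upper-bounds the treewidth. Since 4–1–2–3–0–4 is a cycle in G, G is not acyclic. Forests are exactly the graphs of treewidth ≤ 1, so tw(G) ≥ 2. Therefore the treewidth is 2.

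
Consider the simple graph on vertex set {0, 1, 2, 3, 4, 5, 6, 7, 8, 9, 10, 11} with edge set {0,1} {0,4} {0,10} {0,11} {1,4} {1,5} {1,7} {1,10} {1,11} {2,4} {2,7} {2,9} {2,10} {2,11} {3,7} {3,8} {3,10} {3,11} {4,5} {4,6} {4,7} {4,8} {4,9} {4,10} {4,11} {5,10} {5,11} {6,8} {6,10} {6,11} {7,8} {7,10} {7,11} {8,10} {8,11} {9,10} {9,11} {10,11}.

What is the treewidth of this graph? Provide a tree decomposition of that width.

Every bag has size at most 5, so the width is 5 − 1 = 4 and tw(G) ≤ 4. For the lower bound, the 5 vertices {3, 7, 8, 10, 11} are pairwise adjacent, and any tree decomposition puts a clique entirely inside one bag — forcing width ≥ 4. The upper and lower bounds meet at 4, so that is the treewidth.

Treewidth 4.
Bags: B1 = {4, 6, 8, 10, 11}  B2 = {4, 7, 8, 10, 11}  B3 = {3, 7, 8, 10, 11}  B4 = {1, 4, 7, 10, 11}  B5 = {2, 4, 7, 10, 11}  B6 = {0, 1, 4, 10, 11}  B7 = {2, 4, 9, 10, 11}  B8 = {1, 4, 5, 10, 11}
Tree: B1–B2, B2–B3, B2–B4, B4–B5, B4–B6, B5–B7, B6–B8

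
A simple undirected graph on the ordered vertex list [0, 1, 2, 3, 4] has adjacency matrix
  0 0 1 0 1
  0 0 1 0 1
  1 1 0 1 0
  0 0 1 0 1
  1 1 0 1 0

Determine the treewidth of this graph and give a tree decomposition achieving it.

Treewidth 2.
One optimal decomposition is:
Bags: B1 = {1, 2, 4}  B2 = {2, 3, 4}  B3 = {0, 2, 4}
Tree: B1–B2, B2–B3

The largest bag has 3 vertices, giving width 2; this decomposition certifies tw(G) ≤ 2. For the lower bound, G contains the cycle 1–4–3–2–1, so G is not a forest; only forests have treewidth ≤ 1, hence tw(G) ≥ 2. The upper and lower bounds meet at 2, so that is the treewidth.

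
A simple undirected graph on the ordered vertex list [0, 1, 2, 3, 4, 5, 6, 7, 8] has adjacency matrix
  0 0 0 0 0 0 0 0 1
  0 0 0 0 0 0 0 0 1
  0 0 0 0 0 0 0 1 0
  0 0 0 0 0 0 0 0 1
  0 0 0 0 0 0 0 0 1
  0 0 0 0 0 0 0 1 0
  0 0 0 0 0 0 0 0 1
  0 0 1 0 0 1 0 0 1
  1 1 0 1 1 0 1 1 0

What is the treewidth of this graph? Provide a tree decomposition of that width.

Every bag has size at most 2, so the width is 2 − 1 = 1 and tw(G) ≤ 1. Any graph with an edge has treewidth ≥ 1, and G has the edge 1–8. Therefore the treewidth is 1.

Treewidth 1.
Bags: B1 = {1, 8}  B2 = {6, 8}  B3 = {7, 8}  B4 = {5, 7}  B5 = {4, 8}  B6 = {0, 8}  B7 = {2, 7}  B8 = {3, 8}
Tree: B1–B2, B2–B3, B3–B4, B1–B5, B3–B6, B3–B7, B5–B8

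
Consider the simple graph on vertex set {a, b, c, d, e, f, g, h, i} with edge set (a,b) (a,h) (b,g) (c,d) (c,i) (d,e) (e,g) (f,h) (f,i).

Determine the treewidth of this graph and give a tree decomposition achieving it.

Every bag has size at most 3, so the width is 3 − 1 = 2 and tw(G) ≤ 2. Since f–i–c–d–e–g–b–a–h–f is a cycle in G, G is not acyclic. Forests are exactly the graphs of treewidth ≤ 1, so tw(G) ≥ 2. Hence tw(G) = 2 exactly.

Treewidth 2.
One such decomposition:
Bags: B1 = {c, f, i}  B2 = {c, d, f}  B3 = {d, e, f}  B4 = {e, f, g}  B5 = {b, f, g}  B6 = {a, b, f}  B7 = {a, f, h}
Tree: B1–B2, B2–B3, B3–B4, B4–B5, B5–B6, B6–B7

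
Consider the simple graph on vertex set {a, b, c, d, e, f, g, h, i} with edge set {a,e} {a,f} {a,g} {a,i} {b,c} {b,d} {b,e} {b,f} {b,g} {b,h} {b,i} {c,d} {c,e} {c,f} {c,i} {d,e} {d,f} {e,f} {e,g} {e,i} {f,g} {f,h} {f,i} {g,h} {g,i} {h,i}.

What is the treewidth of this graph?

A width-4 tree decomposition is:
Bags: B1 = {b, c, d, e, f}  B2 = {b, c, e, f, i}  B3 = {b, e, f, g, i}  B4 = {b, f, g, h, i}  B5 = {a, e, f, g, i}
Tree: B1–B2, B2–B3, B3–B4, B3–B5
The largest bag has 5 vertices, giving width 4; this decomposition certifies tw(G) ≤ 4. On the other hand G contains the 5-clique {a, e, f, g, i}. A clique must lie in a single bag of any decomposition, so no decomposition can have width below 4. Hence tw(G) = 4 exactly.

4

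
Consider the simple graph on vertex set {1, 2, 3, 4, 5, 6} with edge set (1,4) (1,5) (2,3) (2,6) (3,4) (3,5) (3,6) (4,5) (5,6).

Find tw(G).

A width-2 tree decomposition is:
Bags: B1 = {3, 5, 6}  B2 = {2, 3, 6}  B3 = {3, 4, 5}  B4 = {1, 4, 5}
Tree: B1–B2, B1–B3, B3–B4
The largest bag has 3 vertices, giving width 2; this decomposition certifies tw(G) ≤ 2. Conversely, {1, 4, 5} is a clique of size 3, and the vertices of any clique must share a bag in every tree decomposition; so some bag has ≥ 3 vertices and tw(G) ≥ 2. Therefore the treewidth is 2.

2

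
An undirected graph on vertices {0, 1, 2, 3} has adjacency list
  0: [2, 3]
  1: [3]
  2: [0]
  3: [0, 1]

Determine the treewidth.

A width-1 tree decomposition is:
Bags: B1 = {0, 3}  B2 = {1, 3}  B3 = {0, 2}
Tree: B1–B2, B1–B3
Each bag holds 2 vertices, so the decomposition has width 1, which upper-bounds the treewidth. G has an edge, so its treewidth is at least 1. Hence tw(G) = 1 exactly.

1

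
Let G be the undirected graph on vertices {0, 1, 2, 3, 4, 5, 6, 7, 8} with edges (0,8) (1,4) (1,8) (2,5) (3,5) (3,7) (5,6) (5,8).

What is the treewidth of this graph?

A width-1 tree decomposition is:
Bags: B1 = {5, 8}  B2 = {1, 8}  B3 = {3, 5}  B4 = {3, 7}  B5 = {5, 6}  B6 = {1, 4}  B7 = {2, 5}  B8 = {0, 8}
Tree: B1–B2, B1–B3, B3–B4, B1–B5, B2–B6, B3–B7, B1–B8
The largest bag has 2 vertices, giving width 1; this decomposition certifies tw(G) ≤ 1. G has an edge, so its treewidth is at least 1. Combining the bounds, tw(G) = 1.

1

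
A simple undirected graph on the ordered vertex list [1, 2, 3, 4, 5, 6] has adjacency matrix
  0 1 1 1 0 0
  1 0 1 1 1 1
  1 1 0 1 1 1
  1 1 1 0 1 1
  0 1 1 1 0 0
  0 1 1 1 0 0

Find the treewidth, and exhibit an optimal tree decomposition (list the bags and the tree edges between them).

Treewidth 3.
Bags: B1 = {2, 3, 4, 5}  B2 = {2, 3, 4, 6}  B3 = {1, 2, 3, 4}
Tree: B1–B2, B1–B3

The largest bag has 4 vertices, giving width 3; this decomposition certifies tw(G) ≤ 3. For the lower bound, the 4 vertices {1, 2, 3, 4} are pairwise adjacent, and any tree decomposition puts a clique entirely inside one bag — forcing width ≥ 3. Hence tw(G) = 3 exactly.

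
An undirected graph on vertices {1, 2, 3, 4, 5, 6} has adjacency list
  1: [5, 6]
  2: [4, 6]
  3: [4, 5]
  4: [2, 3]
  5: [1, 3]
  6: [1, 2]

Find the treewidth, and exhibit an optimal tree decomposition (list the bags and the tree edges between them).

Treewidth 2.
One such decomposition:
Bags: B1 = {2, 4, 6}  B2 = {3, 4, 6}  B3 = {3, 5, 6}  B4 = {1, 5, 6}
Tree: B1–B2, B2–B3, B3–B4

Every bag has size at most 3, so the width is 3 − 1 = 2 and tw(G) ≤ 2. Since 6–2–4–3–5–1–6 is a cycle in G, G is not acyclic. Forests are exactly the graphs of treewidth ≤ 1, so tw(G) ≥ 2. Combining the bounds, tw(G) = 2.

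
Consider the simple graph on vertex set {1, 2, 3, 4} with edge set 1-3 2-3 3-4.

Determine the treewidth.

1

A width-1 tree decomposition is:
Bags: B1 = {2, 3}  B2 = {1, 3}  B3 = {3, 4}
Tree: B1–B2, B2–B3
Each bag holds 2 vertices, so the decomposition has width 1, which upper-bounds the treewidth. Since G has at least one edge (e.g. 2–3), it is not an edgeless graph, so tw(G) ≥ 1. The upper and lower bounds meet at 1, so that is the treewidth.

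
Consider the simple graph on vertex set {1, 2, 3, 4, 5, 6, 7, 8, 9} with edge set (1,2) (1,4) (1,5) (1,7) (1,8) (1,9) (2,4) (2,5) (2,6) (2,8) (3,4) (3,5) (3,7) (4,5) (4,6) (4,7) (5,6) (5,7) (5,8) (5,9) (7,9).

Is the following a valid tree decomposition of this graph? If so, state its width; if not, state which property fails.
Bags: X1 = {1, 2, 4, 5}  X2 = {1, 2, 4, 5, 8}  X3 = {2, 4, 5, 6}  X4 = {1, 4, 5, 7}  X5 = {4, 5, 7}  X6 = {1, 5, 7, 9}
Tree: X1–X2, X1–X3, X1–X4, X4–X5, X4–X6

A tree decomposition must satisfy three properties: every vertex lies in some bag; for every edge, both endpoints lie together in some bag; and for every vertex, the bags containing it form a connected subtree. Here vertex 3 appears in no bag, so the decomposition is invalid.

No — vertex 3 appears in no bag.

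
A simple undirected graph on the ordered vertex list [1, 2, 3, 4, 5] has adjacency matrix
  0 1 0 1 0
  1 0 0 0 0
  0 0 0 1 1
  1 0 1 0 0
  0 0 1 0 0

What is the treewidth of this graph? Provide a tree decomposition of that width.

Treewidth 1.
Bags: B1 = {1, 4}  B2 = {3, 4}  B3 = {3, 5}  B4 = {1, 2}
Tree: B1–B2, B2–B3, B1–B4

Every bag has size at most 2, so the width is 2 − 1 = 1 and tw(G) ≤ 1. Any graph with an edge has treewidth ≥ 1, and G has the edge 1–4. The upper and lower bounds meet at 1, so that is the treewidth.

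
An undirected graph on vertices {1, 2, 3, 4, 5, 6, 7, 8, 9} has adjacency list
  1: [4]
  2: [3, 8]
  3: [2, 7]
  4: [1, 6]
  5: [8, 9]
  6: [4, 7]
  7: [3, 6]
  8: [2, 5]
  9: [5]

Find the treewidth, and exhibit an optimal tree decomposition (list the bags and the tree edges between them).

Treewidth 1.
One optimal decomposition is:
Bags: B1 = {1, 4}  B2 = {4, 6}  B3 = {6, 7}  B4 = {3, 7}  B5 = {2, 3}  B6 = {2, 8}  B7 = {5, 8}  B8 = {5, 9}
Tree: B1–B2, B2–B3, B3–B4, B4–B5, B5–B6, B6–B7, B7–B8

The largest bag has 2 vertices, giving width 1; this decomposition certifies tw(G) ≤ 1. G has an edge, so its treewidth is at least 1. Combining the bounds, tw(G) = 1.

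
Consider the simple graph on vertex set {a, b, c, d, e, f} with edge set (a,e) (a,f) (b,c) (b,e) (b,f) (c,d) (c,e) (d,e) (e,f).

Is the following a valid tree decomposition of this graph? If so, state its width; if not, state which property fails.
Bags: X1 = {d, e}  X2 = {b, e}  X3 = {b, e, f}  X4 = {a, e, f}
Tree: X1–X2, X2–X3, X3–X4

No — vertex c appears in no bag.

A tree decomposition must satisfy three properties: every vertex lies in some bag; for every edge, both endpoints lie together in some bag; and for every vertex, the bags containing it form a connected subtree. Here vertex c appears in no bag, so the decomposition is invalid.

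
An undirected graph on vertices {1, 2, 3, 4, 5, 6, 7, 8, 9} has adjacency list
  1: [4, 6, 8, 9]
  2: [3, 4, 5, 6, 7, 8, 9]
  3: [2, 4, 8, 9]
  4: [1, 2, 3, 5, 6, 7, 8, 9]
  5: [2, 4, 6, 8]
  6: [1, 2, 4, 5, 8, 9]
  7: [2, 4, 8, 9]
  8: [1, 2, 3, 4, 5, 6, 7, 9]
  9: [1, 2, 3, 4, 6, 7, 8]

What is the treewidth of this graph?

A width-4 tree decomposition is:
Bags: B1 = {2, 4, 6, 8, 9}  B2 = {2, 4, 7, 8, 9}  B3 = {1, 4, 6, 8, 9}  B4 = {2, 3, 4, 8, 9}  B5 = {2, 4, 5, 6, 8}
Tree: B1–B2, B1–B3, B1–B4, B1–B5
Every bag has size at most 5, so the width is 5 − 1 = 4 and tw(G) ≤ 4. Conversely, {1, 4, 6, 8, 9} is a clique of size 5, and the vertices of any clique must share a bag in every tree decomposition; so some bag has ≥ 5 vertices and tw(G) ≥ 4. Hence tw(G) = 4 exactly.

4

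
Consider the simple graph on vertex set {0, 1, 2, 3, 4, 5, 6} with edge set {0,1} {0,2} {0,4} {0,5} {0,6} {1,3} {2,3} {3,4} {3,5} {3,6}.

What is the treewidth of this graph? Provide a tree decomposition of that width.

Treewidth 2.
Bags: B1 = {0, 3, 5}  B2 = {0, 2, 3}  B3 = {0, 3, 4}  B4 = {0, 1, 3}  B5 = {0, 3, 6}
Tree: B1–B2, B2–B3, B3–B4, B4–B5

Every bag has size at most 3, so the width is 3 − 1 = 2 and tw(G) ≤ 2. The edges 3–5–0–2–3 form a cycle, so G is not a tree and its treewidth is at least 2. Hence tw(G) = 2 exactly.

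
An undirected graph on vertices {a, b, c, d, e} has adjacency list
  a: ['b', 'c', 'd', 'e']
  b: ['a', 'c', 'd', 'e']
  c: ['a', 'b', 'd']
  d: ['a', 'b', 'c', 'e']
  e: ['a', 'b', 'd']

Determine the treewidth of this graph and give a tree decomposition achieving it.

The largest bag has 4 vertices, giving width 3; this decomposition certifies tw(G) ≤ 3. For the lower bound, the 4 vertices {a, b, d, e} are pairwise adjacent, and any tree decomposition puts a clique entirely inside one bag — forcing width ≥ 3. The upper and lower bounds meet at 3, so that is the treewidth.

Treewidth 3.
One such decomposition:
Bags: B1 = {a, b, c, d}  B2 = {a, b, d, e}
Tree: B1–B2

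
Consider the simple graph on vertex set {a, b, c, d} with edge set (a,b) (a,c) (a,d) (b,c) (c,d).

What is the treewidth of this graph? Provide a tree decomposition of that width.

The largest bag has 3 vertices, giving width 2; this decomposition certifies tw(G) ≤ 2. For the lower bound, the 3 vertices {a, c, d} are pairwise adjacent, and any tree decomposition puts a clique entirely inside one bag — forcing width ≥ 2. Combining the bounds, tw(G) = 2.

Treewidth 2.
One optimal decomposition is:
Bags: B1 = {a, c, d}  B2 = {a, b, c}
Tree: B1–B2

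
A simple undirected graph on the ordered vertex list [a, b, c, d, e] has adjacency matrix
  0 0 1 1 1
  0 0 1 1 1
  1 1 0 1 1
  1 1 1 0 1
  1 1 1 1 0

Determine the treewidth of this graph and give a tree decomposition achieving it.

Treewidth 3.
One such decomposition:
Bags: B1 = {b, c, d, e}  B2 = {a, c, d, e}
Tree: B1–B2

Every bag has size at most 4, so the width is 4 − 1 = 3 and tw(G) ≤ 3. For the lower bound, the 4 vertices {a, c, d, e} are pairwise adjacent, and any tree decomposition puts a clique entirely inside one bag — forcing width ≥ 3. Combining the bounds, tw(G) = 3.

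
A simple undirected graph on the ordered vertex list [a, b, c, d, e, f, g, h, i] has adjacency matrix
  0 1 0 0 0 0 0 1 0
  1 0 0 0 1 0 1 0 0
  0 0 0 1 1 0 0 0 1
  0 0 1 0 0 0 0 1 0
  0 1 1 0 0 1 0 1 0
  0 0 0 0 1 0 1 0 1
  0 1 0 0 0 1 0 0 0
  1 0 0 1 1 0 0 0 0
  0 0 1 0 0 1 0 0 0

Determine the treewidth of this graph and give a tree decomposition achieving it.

Treewidth 3.
One such decomposition:
Bags: B1 = {c, d, h, i}  B2 = {c, e, h, i}  B3 = {e, f, h, i}  B4 = {a, e, f, h}  B5 = {a, b, e, f}  B6 = {a, b, f, g}
Tree: B1–B2, B2–B3, B3–B4, B4–B5, B5–B6

Every bag has size at most 4, so the width is 4 − 1 = 3 and tw(G) ≤ 3. For the lower bound: the 4 vertex sets {c,d,i}, {h}, {e}, {a,b,f,g} are disjoint, each induces a connected subgraph, and every pair is joined by at least one edge of G. Contracting each set to a single vertex therefore yields K_{4} as a minor, and since treewidth is minor-monotone, tw(G) ≥ tw(K_{4}) = 3. Therefore the treewidth is 3.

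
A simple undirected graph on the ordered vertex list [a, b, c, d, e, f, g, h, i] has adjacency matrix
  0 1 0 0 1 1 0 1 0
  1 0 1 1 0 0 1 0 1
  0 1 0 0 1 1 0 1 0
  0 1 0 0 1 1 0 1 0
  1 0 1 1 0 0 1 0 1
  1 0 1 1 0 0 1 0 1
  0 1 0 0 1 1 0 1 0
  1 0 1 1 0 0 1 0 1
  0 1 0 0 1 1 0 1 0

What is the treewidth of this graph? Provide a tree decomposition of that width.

Treewidth 4.
Bags: B1 = {b, e, f, h, i}  B2 = {b, c, e, f, h}  B3 = {b, d, e, f, h}  B4 = {b, e, f, g, h}  B5 = {a, b, e, f, h}
Tree: B1–B2, B2–B3, B3–B4, B4–B5

Each bag holds 5 vertices, so the decomposition has width 4, which upper-bounds the treewidth. For the lower bound: the 5 vertex sets {f,i}, {b,c}, {d,e}, {h}, {g} are disjoint, each induces a connected subgraph, and every pair is joined by at least one edge of G. Contracting each set to a single vertex therefore yields K_{5} as a minor, and since treewidth is minor-monotone, tw(G) ≥ tw(K_{5}) = 4. Therefore the treewidth is 4.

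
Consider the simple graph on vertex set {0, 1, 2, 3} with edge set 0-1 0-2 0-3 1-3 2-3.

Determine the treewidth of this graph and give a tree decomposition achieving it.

Each bag holds 3 vertices, so the decomposition has width 2, which upper-bounds the treewidth. Conversely, {0, 1, 3} is a clique of size 3, and the vertices of any clique must share a bag in every tree decomposition; so some bag has ≥ 3 vertices and tw(G) ≥ 2. Combining the bounds, tw(G) = 2.

Treewidth 2.
One optimal decomposition is:
Bags: B1 = {0, 1, 3}  B2 = {0, 2, 3}
Tree: B1–B2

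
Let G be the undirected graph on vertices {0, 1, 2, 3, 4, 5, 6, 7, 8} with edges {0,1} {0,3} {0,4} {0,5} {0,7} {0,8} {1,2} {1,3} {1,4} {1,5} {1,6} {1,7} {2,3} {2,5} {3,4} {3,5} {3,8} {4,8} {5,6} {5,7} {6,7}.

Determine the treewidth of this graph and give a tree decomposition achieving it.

Treewidth 3.
Bags: B1 = {0, 1, 3, 5}  B2 = {0, 1, 3, 4}  B3 = {1, 2, 3, 5}  B4 = {0, 1, 5, 7}  B5 = {1, 5, 6, 7}  B6 = {0, 3, 4, 8}
Tree: B1–B2, B1–B3, B1–B4, B4–B5, B2–B6

Each bag holds 4 vertices, so the decomposition has width 3, which upper-bounds the treewidth. Conversely, {0, 3, 4, 8} is a clique of size 4, and the vertices of any clique must share a bag in every tree decomposition; so some bag has ≥ 4 vertices and tw(G) ≥ 3. Therefore the treewidth is 3.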